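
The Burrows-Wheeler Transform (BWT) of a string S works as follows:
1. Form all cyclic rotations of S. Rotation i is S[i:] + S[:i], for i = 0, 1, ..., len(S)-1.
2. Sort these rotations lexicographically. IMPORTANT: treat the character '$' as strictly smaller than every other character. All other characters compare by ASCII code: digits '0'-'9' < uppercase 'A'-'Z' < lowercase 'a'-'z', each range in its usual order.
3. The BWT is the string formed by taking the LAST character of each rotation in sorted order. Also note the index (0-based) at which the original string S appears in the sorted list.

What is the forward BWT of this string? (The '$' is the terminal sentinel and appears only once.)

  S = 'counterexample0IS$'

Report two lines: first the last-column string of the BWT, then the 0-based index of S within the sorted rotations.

All 18 rotations (rotation i = S[i:]+S[:i]):
  rot[0] = counterexample0IS$
  rot[1] = ounterexample0IS$c
  rot[2] = unterexample0IS$co
  rot[3] = nterexample0IS$cou
  rot[4] = terexample0IS$coun
  rot[5] = erexample0IS$count
  rot[6] = rexample0IS$counte
  rot[7] = example0IS$counter
  rot[8] = xample0IS$countere
  rot[9] = ample0IS$counterex
  rot[10] = mple0IS$counterexa
  rot[11] = ple0IS$counterexam
  rot[12] = le0IS$counterexamp
  rot[13] = e0IS$counterexampl
  rot[14] = 0IS$counterexample
  rot[15] = IS$counterexample0
  rot[16] = S$counterexample0I
  rot[17] = $counterexample0IS
Sorted (with $ < everything):
  sorted[0] = $counterexample0IS  (last char: 'S')
  sorted[1] = 0IS$counterexample  (last char: 'e')
  sorted[2] = IS$counterexample0  (last char: '0')
  sorted[3] = S$counterexample0I  (last char: 'I')
  sorted[4] = ample0IS$counterex  (last char: 'x')
  sorted[5] = counterexample0IS$  (last char: '$')
  sorted[6] = e0IS$counterexampl  (last char: 'l')
  sorted[7] = erexample0IS$count  (last char: 't')
  sorted[8] = example0IS$counter  (last char: 'r')
  sorted[9] = le0IS$counterexamp  (last char: 'p')
  sorted[10] = mple0IS$counterexa  (last char: 'a')
  sorted[11] = nterexample0IS$cou  (last char: 'u')
  sorted[12] = ounterexample0IS$c  (last char: 'c')
  sorted[13] = ple0IS$counterexam  (last char: 'm')
  sorted[14] = rexample0IS$counte  (last char: 'e')
  sorted[15] = terexample0IS$coun  (last char: 'n')
  sorted[16] = unterexample0IS$co  (last char: 'o')
  sorted[17] = xample0IS$countere  (last char: 'e')
Last column: Se0Ix$ltrpaucmenoe
Original string S is at sorted index 5

Answer: Se0Ix$ltrpaucmenoe
5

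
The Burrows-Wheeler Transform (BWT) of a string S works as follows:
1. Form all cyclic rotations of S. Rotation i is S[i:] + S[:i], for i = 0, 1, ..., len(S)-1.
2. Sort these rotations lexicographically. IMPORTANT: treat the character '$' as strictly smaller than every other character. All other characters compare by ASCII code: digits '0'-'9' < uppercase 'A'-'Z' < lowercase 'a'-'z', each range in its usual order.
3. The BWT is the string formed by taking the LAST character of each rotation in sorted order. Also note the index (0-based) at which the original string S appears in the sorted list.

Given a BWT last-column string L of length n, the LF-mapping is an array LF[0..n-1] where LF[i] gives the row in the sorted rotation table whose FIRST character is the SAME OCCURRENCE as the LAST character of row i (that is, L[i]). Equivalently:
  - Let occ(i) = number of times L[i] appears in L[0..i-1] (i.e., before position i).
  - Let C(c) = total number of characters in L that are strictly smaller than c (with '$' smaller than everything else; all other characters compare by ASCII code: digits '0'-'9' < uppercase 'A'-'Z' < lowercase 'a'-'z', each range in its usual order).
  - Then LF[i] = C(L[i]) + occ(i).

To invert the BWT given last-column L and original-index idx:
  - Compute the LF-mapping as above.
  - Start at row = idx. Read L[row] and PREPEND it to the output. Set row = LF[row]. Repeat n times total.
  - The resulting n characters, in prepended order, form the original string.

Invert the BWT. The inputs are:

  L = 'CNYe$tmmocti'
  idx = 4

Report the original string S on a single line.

Answer: committeYNC$

Derivation:
LF mapping: 1 2 3 5 0 10 7 8 9 4 11 6
Walk LF starting at row 4, prepending L[row]:
  step 1: row=4, L[4]='$', prepend. Next row=LF[4]=0
  step 2: row=0, L[0]='C', prepend. Next row=LF[0]=1
  step 3: row=1, L[1]='N', prepend. Next row=LF[1]=2
  step 4: row=2, L[2]='Y', prepend. Next row=LF[2]=3
  step 5: row=3, L[3]='e', prepend. Next row=LF[3]=5
  step 6: row=5, L[5]='t', prepend. Next row=LF[5]=10
  step 7: row=10, L[10]='t', prepend. Next row=LF[10]=11
  step 8: row=11, L[11]='i', prepend. Next row=LF[11]=6
  step 9: row=6, L[6]='m', prepend. Next row=LF[6]=7
  step 10: row=7, L[7]='m', prepend. Next row=LF[7]=8
  step 11: row=8, L[8]='o', prepend. Next row=LF[8]=9
  step 12: row=9, L[9]='c', prepend. Next row=LF[9]=4
Reversed output: committeYNC$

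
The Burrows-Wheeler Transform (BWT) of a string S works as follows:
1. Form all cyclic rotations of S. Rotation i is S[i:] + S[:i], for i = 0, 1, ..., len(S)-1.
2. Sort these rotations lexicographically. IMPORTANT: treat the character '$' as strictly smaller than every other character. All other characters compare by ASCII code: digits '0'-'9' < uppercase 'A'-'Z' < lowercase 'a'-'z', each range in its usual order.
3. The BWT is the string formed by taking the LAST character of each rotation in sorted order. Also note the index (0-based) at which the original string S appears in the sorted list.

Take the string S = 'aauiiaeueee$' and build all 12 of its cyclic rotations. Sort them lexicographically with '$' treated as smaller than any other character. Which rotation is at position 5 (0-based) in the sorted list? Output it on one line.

All 12 rotations (rotation i = S[i:]+S[:i]):
  rot[0] = aauiiaeueee$
  rot[1] = auiiaeueee$a
  rot[2] = uiiaeueee$aa
  rot[3] = iiaeueee$aau
  rot[4] = iaeueee$aaui
  rot[5] = aeueee$aauii
  rot[6] = eueee$aauiia
  rot[7] = ueee$aauiiae
  rot[8] = eee$aauiiaeu
  rot[9] = ee$aauiiaeue
  rot[10] = e$aauiiaeuee
  rot[11] = $aauiiaeueee
Sorted (with $ < everything):
  sorted[0] = $aauiiaeueee
  sorted[1] = aauiiaeueee$
  sorted[2] = aeueee$aauii
  sorted[3] = auiiaeueee$a
  sorted[4] = e$aauiiaeuee
  sorted[5] = ee$aauiiaeue
  sorted[6] = eee$aauiiaeu
  sorted[7] = eueee$aauiia
  sorted[8] = iaeueee$aaui
  sorted[9] = iiaeueee$aau
  sorted[10] = ueee$aauiiae
  sorted[11] = uiiaeueee$aa
sorted[5] = ee$aauiiaeue

Answer: ee$aauiiaeue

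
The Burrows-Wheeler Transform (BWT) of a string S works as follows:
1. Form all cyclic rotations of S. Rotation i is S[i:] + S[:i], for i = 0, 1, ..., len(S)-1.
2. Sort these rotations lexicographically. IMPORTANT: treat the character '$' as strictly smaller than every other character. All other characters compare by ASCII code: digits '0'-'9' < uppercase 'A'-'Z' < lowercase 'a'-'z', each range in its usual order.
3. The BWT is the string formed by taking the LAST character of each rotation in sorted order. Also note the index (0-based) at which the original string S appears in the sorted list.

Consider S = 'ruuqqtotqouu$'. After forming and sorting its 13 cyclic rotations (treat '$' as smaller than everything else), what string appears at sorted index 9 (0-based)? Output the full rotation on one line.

All 13 rotations (rotation i = S[i:]+S[:i]):
  rot[0] = ruuqqtotqouu$
  rot[1] = uuqqtotqouu$r
  rot[2] = uqqtotqouu$ru
  rot[3] = qqtotqouu$ruu
  rot[4] = qtotqouu$ruuq
  rot[5] = totqouu$ruuqq
  rot[6] = otqouu$ruuqqt
  rot[7] = tqouu$ruuqqto
  rot[8] = qouu$ruuqqtot
  rot[9] = ouu$ruuqqtotq
  rot[10] = uu$ruuqqtotqo
  rot[11] = u$ruuqqtotqou
  rot[12] = $ruuqqtotqouu
Sorted (with $ < everything):
  sorted[0] = $ruuqqtotqouu
  sorted[1] = otqouu$ruuqqt
  sorted[2] = ouu$ruuqqtotq
  sorted[3] = qouu$ruuqqtot
  sorted[4] = qqtotqouu$ruu
  sorted[5] = qtotqouu$ruuq
  sorted[6] = ruuqqtotqouu$
  sorted[7] = totqouu$ruuqq
  sorted[8] = tqouu$ruuqqto
  sorted[9] = u$ruuqqtotqou
  sorted[10] = uqqtotqouu$ru
  sorted[11] = uu$ruuqqtotqo
  sorted[12] = uuqqtotqouu$r
sorted[9] = u$ruuqqtotqou

Answer: u$ruuqqtotqou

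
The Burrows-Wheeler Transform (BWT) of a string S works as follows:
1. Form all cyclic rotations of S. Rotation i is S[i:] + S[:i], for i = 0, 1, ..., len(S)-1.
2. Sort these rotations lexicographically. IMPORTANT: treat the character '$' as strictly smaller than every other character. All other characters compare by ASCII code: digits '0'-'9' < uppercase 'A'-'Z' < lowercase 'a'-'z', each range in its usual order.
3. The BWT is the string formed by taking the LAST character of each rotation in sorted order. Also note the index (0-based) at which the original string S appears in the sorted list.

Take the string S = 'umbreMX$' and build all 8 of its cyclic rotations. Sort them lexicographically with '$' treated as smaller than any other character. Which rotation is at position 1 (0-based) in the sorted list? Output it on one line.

Answer: MX$umbre

Derivation:
All 8 rotations (rotation i = S[i:]+S[:i]):
  rot[0] = umbreMX$
  rot[1] = mbreMX$u
  rot[2] = breMX$um
  rot[3] = reMX$umb
  rot[4] = eMX$umbr
  rot[5] = MX$umbre
  rot[6] = X$umbreM
  rot[7] = $umbreMX
Sorted (with $ < everything):
  sorted[0] = $umbreMX
  sorted[1] = MX$umbre
  sorted[2] = X$umbreM
  sorted[3] = breMX$um
  sorted[4] = eMX$umbr
  sorted[5] = mbreMX$u
  sorted[6] = reMX$umb
  sorted[7] = umbreMX$
sorted[1] = MX$umbre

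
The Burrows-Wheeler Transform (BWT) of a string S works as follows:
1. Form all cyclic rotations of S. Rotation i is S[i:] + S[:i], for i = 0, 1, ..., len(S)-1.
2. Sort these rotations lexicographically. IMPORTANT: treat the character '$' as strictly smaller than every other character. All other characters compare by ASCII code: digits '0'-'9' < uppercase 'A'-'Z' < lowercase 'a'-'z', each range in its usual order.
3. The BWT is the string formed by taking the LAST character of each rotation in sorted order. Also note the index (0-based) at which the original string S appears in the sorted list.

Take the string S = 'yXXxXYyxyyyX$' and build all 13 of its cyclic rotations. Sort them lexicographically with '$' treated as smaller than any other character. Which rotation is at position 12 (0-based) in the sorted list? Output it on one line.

All 13 rotations (rotation i = S[i:]+S[:i]):
  rot[0] = yXXxXYyxyyyX$
  rot[1] = XXxXYyxyyyX$y
  rot[2] = XxXYyxyyyX$yX
  rot[3] = xXYyxyyyX$yXX
  rot[4] = XYyxyyyX$yXXx
  rot[5] = YyxyyyX$yXXxX
  rot[6] = yxyyyX$yXXxXY
  rot[7] = xyyyX$yXXxXYy
  rot[8] = yyyX$yXXxXYyx
  rot[9] = yyX$yXXxXYyxy
  rot[10] = yX$yXXxXYyxyy
  rot[11] = X$yXXxXYyxyyy
  rot[12] = $yXXxXYyxyyyX
Sorted (with $ < everything):
  sorted[0] = $yXXxXYyxyyyX
  sorted[1] = X$yXXxXYyxyyy
  sorted[2] = XXxXYyxyyyX$y
  sorted[3] = XYyxyyyX$yXXx
  sorted[4] = XxXYyxyyyX$yX
  sorted[5] = YyxyyyX$yXXxX
  sorted[6] = xXYyxyyyX$yXX
  sorted[7] = xyyyX$yXXxXYy
  sorted[8] = yX$yXXxXYyxyy
  sorted[9] = yXXxXYyxyyyX$
  sorted[10] = yxyyyX$yXXxXY
  sorted[11] = yyX$yXXxXYyxy
  sorted[12] = yyyX$yXXxXYyx
sorted[12] = yyyX$yXXxXYyx

Answer: yyyX$yXXxXYyx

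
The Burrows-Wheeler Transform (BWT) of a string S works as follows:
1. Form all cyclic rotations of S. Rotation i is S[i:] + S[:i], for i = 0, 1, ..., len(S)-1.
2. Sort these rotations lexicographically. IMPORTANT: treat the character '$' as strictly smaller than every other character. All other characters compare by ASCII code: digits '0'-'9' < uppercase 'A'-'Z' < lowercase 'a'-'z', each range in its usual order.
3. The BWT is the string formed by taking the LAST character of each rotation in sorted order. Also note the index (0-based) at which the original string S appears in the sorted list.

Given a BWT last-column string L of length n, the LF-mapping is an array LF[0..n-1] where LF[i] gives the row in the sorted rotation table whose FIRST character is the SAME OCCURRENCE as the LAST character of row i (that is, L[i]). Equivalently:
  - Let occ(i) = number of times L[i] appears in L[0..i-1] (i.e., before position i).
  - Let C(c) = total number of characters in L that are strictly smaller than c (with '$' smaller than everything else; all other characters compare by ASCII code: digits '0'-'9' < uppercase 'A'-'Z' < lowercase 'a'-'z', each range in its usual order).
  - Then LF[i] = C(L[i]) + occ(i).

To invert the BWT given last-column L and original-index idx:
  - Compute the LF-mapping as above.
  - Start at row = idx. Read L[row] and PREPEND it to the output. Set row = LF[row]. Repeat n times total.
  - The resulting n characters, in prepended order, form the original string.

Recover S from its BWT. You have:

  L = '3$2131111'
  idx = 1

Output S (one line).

Answer: 11211313$

Derivation:
LF mapping: 7 0 6 1 8 2 3 4 5
Walk LF starting at row 1, prepending L[row]:
  step 1: row=1, L[1]='$', prepend. Next row=LF[1]=0
  step 2: row=0, L[0]='3', prepend. Next row=LF[0]=7
  step 3: row=7, L[7]='1', prepend. Next row=LF[7]=4
  step 4: row=4, L[4]='3', prepend. Next row=LF[4]=8
  step 5: row=8, L[8]='1', prepend. Next row=LF[8]=5
  step 6: row=5, L[5]='1', prepend. Next row=LF[5]=2
  step 7: row=2, L[2]='2', prepend. Next row=LF[2]=6
  step 8: row=6, L[6]='1', prepend. Next row=LF[6]=3
  step 9: row=3, L[3]='1', prepend. Next row=LF[3]=1
Reversed output: 11211313$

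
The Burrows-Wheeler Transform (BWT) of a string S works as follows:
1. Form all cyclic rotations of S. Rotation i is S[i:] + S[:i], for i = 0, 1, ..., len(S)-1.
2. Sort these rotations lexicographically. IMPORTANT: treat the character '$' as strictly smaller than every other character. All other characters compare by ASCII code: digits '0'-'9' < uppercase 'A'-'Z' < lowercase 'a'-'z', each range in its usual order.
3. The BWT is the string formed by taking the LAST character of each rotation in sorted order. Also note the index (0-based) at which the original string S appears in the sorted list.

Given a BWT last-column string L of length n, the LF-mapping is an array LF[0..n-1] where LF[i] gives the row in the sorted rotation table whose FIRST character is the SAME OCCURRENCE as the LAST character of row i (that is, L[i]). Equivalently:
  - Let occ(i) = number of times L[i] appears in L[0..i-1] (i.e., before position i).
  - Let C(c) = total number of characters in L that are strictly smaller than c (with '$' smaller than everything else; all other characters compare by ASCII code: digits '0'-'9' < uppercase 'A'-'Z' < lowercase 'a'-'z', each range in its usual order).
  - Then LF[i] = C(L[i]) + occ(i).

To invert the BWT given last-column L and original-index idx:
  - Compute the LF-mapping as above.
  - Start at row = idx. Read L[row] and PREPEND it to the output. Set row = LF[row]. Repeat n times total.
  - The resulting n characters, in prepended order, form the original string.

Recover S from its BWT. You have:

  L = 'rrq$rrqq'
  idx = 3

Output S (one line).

Answer: qrrqqrr$

Derivation:
LF mapping: 4 5 1 0 6 7 2 3
Walk LF starting at row 3, prepending L[row]:
  step 1: row=3, L[3]='$', prepend. Next row=LF[3]=0
  step 2: row=0, L[0]='r', prepend. Next row=LF[0]=4
  step 3: row=4, L[4]='r', prepend. Next row=LF[4]=6
  step 4: row=6, L[6]='q', prepend. Next row=LF[6]=2
  step 5: row=2, L[2]='q', prepend. Next row=LF[2]=1
  step 6: row=1, L[1]='r', prepend. Next row=LF[1]=5
  step 7: row=5, L[5]='r', prepend. Next row=LF[5]=7
  step 8: row=7, L[7]='q', prepend. Next row=LF[7]=3
Reversed output: qrrqqrr$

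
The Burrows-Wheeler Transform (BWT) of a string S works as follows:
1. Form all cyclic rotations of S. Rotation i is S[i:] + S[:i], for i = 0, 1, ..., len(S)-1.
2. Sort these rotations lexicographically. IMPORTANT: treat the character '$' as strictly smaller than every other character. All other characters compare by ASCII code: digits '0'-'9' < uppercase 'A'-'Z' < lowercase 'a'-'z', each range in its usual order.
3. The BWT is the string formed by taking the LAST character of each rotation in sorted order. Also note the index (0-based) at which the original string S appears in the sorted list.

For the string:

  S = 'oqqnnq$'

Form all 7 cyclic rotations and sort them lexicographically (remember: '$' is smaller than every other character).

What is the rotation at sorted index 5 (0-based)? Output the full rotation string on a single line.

Answer: qnnq$oq

Derivation:
All 7 rotations (rotation i = S[i:]+S[:i]):
  rot[0] = oqqnnq$
  rot[1] = qqnnq$o
  rot[2] = qnnq$oq
  rot[3] = nnq$oqq
  rot[4] = nq$oqqn
  rot[5] = q$oqqnn
  rot[6] = $oqqnnq
Sorted (with $ < everything):
  sorted[0] = $oqqnnq
  sorted[1] = nnq$oqq
  sorted[2] = nq$oqqn
  sorted[3] = oqqnnq$
  sorted[4] = q$oqqnn
  sorted[5] = qnnq$oq
  sorted[6] = qqnnq$o
sorted[5] = qnnq$oq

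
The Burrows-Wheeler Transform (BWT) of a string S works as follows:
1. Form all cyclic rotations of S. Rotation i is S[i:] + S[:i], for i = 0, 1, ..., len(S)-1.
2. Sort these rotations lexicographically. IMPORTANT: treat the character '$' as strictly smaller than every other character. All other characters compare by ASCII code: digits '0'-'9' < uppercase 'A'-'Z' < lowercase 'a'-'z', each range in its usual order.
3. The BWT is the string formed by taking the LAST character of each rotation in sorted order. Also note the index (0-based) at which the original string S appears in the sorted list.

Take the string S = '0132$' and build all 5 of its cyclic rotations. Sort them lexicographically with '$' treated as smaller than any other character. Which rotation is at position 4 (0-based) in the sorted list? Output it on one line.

All 5 rotations (rotation i = S[i:]+S[:i]):
  rot[0] = 0132$
  rot[1] = 132$0
  rot[2] = 32$01
  rot[3] = 2$013
  rot[4] = $0132
Sorted (with $ < everything):
  sorted[0] = $0132
  sorted[1] = 0132$
  sorted[2] = 132$0
  sorted[3] = 2$013
  sorted[4] = 32$01
sorted[4] = 32$01

Answer: 32$01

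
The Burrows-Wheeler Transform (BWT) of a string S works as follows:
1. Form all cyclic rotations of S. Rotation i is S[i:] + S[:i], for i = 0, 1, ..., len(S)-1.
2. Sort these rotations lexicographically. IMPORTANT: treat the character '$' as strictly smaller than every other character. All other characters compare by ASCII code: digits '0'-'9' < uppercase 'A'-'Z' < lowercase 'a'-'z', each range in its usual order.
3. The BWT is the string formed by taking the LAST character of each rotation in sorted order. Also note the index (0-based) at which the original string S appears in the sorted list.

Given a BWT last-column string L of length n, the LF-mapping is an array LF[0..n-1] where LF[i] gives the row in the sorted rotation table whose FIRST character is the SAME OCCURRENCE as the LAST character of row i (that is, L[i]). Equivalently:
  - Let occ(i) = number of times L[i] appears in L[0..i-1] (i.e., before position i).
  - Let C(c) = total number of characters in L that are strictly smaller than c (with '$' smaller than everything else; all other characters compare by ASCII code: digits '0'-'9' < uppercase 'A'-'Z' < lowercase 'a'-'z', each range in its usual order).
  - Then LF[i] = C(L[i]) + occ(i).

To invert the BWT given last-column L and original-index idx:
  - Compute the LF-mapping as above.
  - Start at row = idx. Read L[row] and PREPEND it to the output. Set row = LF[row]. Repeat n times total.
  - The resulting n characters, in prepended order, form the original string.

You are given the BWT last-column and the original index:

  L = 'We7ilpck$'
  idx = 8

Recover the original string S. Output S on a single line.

Answer: pickle7W$

Derivation:
LF mapping: 2 4 1 5 7 8 3 6 0
Walk LF starting at row 8, prepending L[row]:
  step 1: row=8, L[8]='$', prepend. Next row=LF[8]=0
  step 2: row=0, L[0]='W', prepend. Next row=LF[0]=2
  step 3: row=2, L[2]='7', prepend. Next row=LF[2]=1
  step 4: row=1, L[1]='e', prepend. Next row=LF[1]=4
  step 5: row=4, L[4]='l', prepend. Next row=LF[4]=7
  step 6: row=7, L[7]='k', prepend. Next row=LF[7]=6
  step 7: row=6, L[6]='c', prepend. Next row=LF[6]=3
  step 8: row=3, L[3]='i', prepend. Next row=LF[3]=5
  step 9: row=5, L[5]='p', prepend. Next row=LF[5]=8
Reversed output: pickle7W$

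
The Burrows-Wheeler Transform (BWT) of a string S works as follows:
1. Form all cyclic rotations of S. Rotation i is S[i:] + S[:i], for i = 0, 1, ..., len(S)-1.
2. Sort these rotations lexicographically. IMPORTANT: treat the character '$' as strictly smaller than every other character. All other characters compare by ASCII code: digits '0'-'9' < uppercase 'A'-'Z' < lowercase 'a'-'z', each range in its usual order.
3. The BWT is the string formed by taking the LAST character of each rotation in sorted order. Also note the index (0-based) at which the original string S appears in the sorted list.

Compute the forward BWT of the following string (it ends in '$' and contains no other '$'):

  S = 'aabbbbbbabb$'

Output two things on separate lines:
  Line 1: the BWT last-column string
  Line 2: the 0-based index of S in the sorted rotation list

All 12 rotations (rotation i = S[i:]+S[:i]):
  rot[0] = aabbbbbbabb$
  rot[1] = abbbbbbabb$a
  rot[2] = bbbbbbabb$aa
  rot[3] = bbbbbabb$aab
  rot[4] = bbbbabb$aabb
  rot[5] = bbbabb$aabbb
  rot[6] = bbabb$aabbbb
  rot[7] = babb$aabbbbb
  rot[8] = abb$aabbbbbb
  rot[9] = bb$aabbbbbba
  rot[10] = b$aabbbbbbab
  rot[11] = $aabbbbbbabb
Sorted (with $ < everything):
  sorted[0] = $aabbbbbbabb  (last char: 'b')
  sorted[1] = aabbbbbbabb$  (last char: '$')
  sorted[2] = abb$aabbbbbb  (last char: 'b')
  sorted[3] = abbbbbbabb$a  (last char: 'a')
  sorted[4] = b$aabbbbbbab  (last char: 'b')
  sorted[5] = babb$aabbbbb  (last char: 'b')
  sorted[6] = bb$aabbbbbba  (last char: 'a')
  sorted[7] = bbabb$aabbbb  (last char: 'b')
  sorted[8] = bbbabb$aabbb  (last char: 'b')
  sorted[9] = bbbbabb$aabb  (last char: 'b')
  sorted[10] = bbbbbabb$aab  (last char: 'b')
  sorted[11] = bbbbbbabb$aa  (last char: 'a')
Last column: b$babbabbbba
Original string S is at sorted index 1

Answer: b$babbabbbba
1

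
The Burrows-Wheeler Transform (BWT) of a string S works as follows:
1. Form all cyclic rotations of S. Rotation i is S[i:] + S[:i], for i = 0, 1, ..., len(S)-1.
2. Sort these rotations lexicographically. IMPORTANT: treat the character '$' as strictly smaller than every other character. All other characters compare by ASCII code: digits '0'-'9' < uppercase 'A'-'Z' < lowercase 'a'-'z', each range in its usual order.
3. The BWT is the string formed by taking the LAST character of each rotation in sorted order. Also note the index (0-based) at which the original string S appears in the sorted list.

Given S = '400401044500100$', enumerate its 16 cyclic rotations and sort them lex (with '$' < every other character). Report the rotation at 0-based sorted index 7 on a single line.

Answer: 0401044500100$40

Derivation:
All 16 rotations (rotation i = S[i:]+S[:i]):
  rot[0] = 400401044500100$
  rot[1] = 00401044500100$4
  rot[2] = 0401044500100$40
  rot[3] = 401044500100$400
  rot[4] = 01044500100$4004
  rot[5] = 1044500100$40040
  rot[6] = 044500100$400401
  rot[7] = 44500100$4004010
  rot[8] = 4500100$40040104
  rot[9] = 500100$400401044
  rot[10] = 00100$4004010445
  rot[11] = 0100$40040104450
  rot[12] = 100$400401044500
  rot[13] = 00$4004010445001
  rot[14] = 0$40040104450010
  rot[15] = $400401044500100
Sorted (with $ < everything):
  sorted[0] = $400401044500100
  sorted[1] = 0$40040104450010
  sorted[2] = 00$4004010445001
  sorted[3] = 00100$4004010445
  sorted[4] = 00401044500100$4
  sorted[5] = 0100$40040104450
  sorted[6] = 01044500100$4004
  sorted[7] = 0401044500100$40
  sorted[8] = 044500100$400401
  sorted[9] = 100$400401044500
  sorted[10] = 1044500100$40040
  sorted[11] = 400401044500100$
  sorted[12] = 401044500100$400
  sorted[13] = 44500100$4004010
  sorted[14] = 4500100$40040104
  sorted[15] = 500100$400401044
sorted[7] = 0401044500100$40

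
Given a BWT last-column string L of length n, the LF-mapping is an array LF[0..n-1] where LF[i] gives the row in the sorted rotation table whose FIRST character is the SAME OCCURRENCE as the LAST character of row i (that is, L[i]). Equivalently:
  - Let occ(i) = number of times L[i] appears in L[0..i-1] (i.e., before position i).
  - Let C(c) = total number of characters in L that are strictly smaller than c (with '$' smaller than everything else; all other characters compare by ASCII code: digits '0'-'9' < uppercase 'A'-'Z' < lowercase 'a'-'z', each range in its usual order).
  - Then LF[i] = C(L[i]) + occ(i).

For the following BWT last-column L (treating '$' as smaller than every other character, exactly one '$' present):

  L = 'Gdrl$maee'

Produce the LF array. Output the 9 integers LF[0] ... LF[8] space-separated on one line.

Char counts: '$':1, 'G':1, 'a':1, 'd':1, 'e':2, 'l':1, 'm':1, 'r':1
C (first-col start): C('$')=0, C('G')=1, C('a')=2, C('d')=3, C('e')=4, C('l')=6, C('m')=7, C('r')=8
L[0]='G': occ=0, LF[0]=C('G')+0=1+0=1
L[1]='d': occ=0, LF[1]=C('d')+0=3+0=3
L[2]='r': occ=0, LF[2]=C('r')+0=8+0=8
L[3]='l': occ=0, LF[3]=C('l')+0=6+0=6
L[4]='$': occ=0, LF[4]=C('$')+0=0+0=0
L[5]='m': occ=0, LF[5]=C('m')+0=7+0=7
L[6]='a': occ=0, LF[6]=C('a')+0=2+0=2
L[7]='e': occ=0, LF[7]=C('e')+0=4+0=4
L[8]='e': occ=1, LF[8]=C('e')+1=4+1=5

Answer: 1 3 8 6 0 7 2 4 5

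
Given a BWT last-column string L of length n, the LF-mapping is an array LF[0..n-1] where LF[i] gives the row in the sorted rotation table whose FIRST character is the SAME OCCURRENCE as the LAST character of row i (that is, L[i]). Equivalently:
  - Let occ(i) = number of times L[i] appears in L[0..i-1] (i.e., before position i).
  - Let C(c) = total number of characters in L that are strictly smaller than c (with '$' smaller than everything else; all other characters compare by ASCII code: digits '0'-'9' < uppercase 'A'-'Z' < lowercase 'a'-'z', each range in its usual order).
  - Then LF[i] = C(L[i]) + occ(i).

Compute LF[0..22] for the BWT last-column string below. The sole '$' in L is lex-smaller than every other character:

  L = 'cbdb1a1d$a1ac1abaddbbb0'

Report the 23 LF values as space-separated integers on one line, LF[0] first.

Char counts: '$':1, '0':1, '1':4, 'a':5, 'b':6, 'c':2, 'd':4
C (first-col start): C('$')=0, C('0')=1, C('1')=2, C('a')=6, C('b')=11, C('c')=17, C('d')=19
L[0]='c': occ=0, LF[0]=C('c')+0=17+0=17
L[1]='b': occ=0, LF[1]=C('b')+0=11+0=11
L[2]='d': occ=0, LF[2]=C('d')+0=19+0=19
L[3]='b': occ=1, LF[3]=C('b')+1=11+1=12
L[4]='1': occ=0, LF[4]=C('1')+0=2+0=2
L[5]='a': occ=0, LF[5]=C('a')+0=6+0=6
L[6]='1': occ=1, LF[6]=C('1')+1=2+1=3
L[7]='d': occ=1, LF[7]=C('d')+1=19+1=20
L[8]='$': occ=0, LF[8]=C('$')+0=0+0=0
L[9]='a': occ=1, LF[9]=C('a')+1=6+1=7
L[10]='1': occ=2, LF[10]=C('1')+2=2+2=4
L[11]='a': occ=2, LF[11]=C('a')+2=6+2=8
L[12]='c': occ=1, LF[12]=C('c')+1=17+1=18
L[13]='1': occ=3, LF[13]=C('1')+3=2+3=5
L[14]='a': occ=3, LF[14]=C('a')+3=6+3=9
L[15]='b': occ=2, LF[15]=C('b')+2=11+2=13
L[16]='a': occ=4, LF[16]=C('a')+4=6+4=10
L[17]='d': occ=2, LF[17]=C('d')+2=19+2=21
L[18]='d': occ=3, LF[18]=C('d')+3=19+3=22
L[19]='b': occ=3, LF[19]=C('b')+3=11+3=14
L[20]='b': occ=4, LF[20]=C('b')+4=11+4=15
L[21]='b': occ=5, LF[21]=C('b')+5=11+5=16
L[22]='0': occ=0, LF[22]=C('0')+0=1+0=1

Answer: 17 11 19 12 2 6 3 20 0 7 4 8 18 5 9 13 10 21 22 14 15 16 1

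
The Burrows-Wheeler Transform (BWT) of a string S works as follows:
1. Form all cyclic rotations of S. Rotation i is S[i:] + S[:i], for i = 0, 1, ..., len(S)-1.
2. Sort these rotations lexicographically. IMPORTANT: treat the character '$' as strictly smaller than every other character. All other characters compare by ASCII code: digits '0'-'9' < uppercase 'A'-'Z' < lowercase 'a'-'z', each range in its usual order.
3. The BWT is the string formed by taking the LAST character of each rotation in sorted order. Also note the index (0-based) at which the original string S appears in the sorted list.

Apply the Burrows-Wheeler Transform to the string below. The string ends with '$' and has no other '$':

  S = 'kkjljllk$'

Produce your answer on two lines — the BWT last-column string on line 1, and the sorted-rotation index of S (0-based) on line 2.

Answer: kkllk$jlj
5

Derivation:
All 9 rotations (rotation i = S[i:]+S[:i]):
  rot[0] = kkjljllk$
  rot[1] = kjljllk$k
  rot[2] = jljllk$kk
  rot[3] = ljllk$kkj
  rot[4] = jllk$kkjl
  rot[5] = llk$kkjlj
  rot[6] = lk$kkjljl
  rot[7] = k$kkjljll
  rot[8] = $kkjljllk
Sorted (with $ < everything):
  sorted[0] = $kkjljllk  (last char: 'k')
  sorted[1] = jljllk$kk  (last char: 'k')
  sorted[2] = jllk$kkjl  (last char: 'l')
  sorted[3] = k$kkjljll  (last char: 'l')
  sorted[4] = kjljllk$k  (last char: 'k')
  sorted[5] = kkjljllk$  (last char: '$')
  sorted[6] = ljllk$kkj  (last char: 'j')
  sorted[7] = lk$kkjljl  (last char: 'l')
  sorted[8] = llk$kkjlj  (last char: 'j')
Last column: kkllk$jlj
Original string S is at sorted index 5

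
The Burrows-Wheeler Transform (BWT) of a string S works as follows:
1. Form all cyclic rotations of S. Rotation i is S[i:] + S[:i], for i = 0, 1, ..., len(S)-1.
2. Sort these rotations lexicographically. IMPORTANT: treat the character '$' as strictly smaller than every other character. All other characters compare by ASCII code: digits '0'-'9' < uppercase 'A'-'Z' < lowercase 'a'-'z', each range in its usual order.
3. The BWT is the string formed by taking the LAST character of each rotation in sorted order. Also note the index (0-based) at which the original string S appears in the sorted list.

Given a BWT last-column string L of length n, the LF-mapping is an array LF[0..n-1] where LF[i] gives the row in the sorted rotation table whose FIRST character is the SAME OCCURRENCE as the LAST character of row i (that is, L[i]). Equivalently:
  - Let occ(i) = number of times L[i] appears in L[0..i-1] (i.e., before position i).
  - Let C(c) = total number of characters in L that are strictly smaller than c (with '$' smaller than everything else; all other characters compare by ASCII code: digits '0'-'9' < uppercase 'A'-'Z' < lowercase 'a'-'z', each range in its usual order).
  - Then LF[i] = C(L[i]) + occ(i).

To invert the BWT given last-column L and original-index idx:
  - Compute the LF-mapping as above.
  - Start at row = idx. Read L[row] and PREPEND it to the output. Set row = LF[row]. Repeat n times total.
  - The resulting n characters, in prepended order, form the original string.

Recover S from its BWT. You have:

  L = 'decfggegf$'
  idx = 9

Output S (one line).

LF mapping: 2 3 1 5 7 8 4 9 6 0
Walk LF starting at row 9, prepending L[row]:
  step 1: row=9, L[9]='$', prepend. Next row=LF[9]=0
  step 2: row=0, L[0]='d', prepend. Next row=LF[0]=2
  step 3: row=2, L[2]='c', prepend. Next row=LF[2]=1
  step 4: row=1, L[1]='e', prepend. Next row=LF[1]=3
  step 5: row=3, L[3]='f', prepend. Next row=LF[3]=5
  step 6: row=5, L[5]='g', prepend. Next row=LF[5]=8
  step 7: row=8, L[8]='f', prepend. Next row=LF[8]=6
  step 8: row=6, L[6]='e', prepend. Next row=LF[6]=4
  step 9: row=4, L[4]='g', prepend. Next row=LF[4]=7
  step 10: row=7, L[7]='g', prepend. Next row=LF[7]=9
Reversed output: ggefgfecd$

Answer: ggefgfecd$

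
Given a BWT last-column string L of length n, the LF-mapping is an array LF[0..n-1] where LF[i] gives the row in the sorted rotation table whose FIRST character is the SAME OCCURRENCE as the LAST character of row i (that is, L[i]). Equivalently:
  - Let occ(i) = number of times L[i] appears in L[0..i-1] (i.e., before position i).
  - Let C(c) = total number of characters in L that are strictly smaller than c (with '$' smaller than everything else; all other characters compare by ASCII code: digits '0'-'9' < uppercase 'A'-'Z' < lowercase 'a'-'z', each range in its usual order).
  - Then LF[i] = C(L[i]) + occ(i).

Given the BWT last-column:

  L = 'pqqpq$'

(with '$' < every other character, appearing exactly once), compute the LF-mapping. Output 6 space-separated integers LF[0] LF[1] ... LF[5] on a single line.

Answer: 1 3 4 2 5 0

Derivation:
Char counts: '$':1, 'p':2, 'q':3
C (first-col start): C('$')=0, C('p')=1, C('q')=3
L[0]='p': occ=0, LF[0]=C('p')+0=1+0=1
L[1]='q': occ=0, LF[1]=C('q')+0=3+0=3
L[2]='q': occ=1, LF[2]=C('q')+1=3+1=4
L[3]='p': occ=1, LF[3]=C('p')+1=1+1=2
L[4]='q': occ=2, LF[4]=C('q')+2=3+2=5
L[5]='$': occ=0, LF[5]=C('$')+0=0+0=0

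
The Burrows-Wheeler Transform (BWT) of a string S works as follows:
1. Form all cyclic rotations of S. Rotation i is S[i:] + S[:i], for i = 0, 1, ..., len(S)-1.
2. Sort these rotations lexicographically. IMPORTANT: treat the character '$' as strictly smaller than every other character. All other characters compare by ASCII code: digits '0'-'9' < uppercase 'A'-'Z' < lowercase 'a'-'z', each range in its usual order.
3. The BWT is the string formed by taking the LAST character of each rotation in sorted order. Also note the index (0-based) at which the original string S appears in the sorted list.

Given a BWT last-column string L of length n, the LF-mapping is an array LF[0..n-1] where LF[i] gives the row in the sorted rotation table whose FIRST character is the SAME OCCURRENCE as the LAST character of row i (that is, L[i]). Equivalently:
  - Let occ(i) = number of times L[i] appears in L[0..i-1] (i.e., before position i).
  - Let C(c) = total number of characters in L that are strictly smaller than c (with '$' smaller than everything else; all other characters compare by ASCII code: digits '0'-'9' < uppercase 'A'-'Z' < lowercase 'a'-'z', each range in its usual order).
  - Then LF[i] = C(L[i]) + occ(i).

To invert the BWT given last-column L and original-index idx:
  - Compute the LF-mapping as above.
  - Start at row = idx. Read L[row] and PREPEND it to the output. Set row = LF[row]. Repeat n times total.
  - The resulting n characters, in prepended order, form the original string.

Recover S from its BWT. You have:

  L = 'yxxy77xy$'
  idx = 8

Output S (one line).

LF mapping: 6 3 4 7 1 2 5 8 0
Walk LF starting at row 8, prepending L[row]:
  step 1: row=8, L[8]='$', prepend. Next row=LF[8]=0
  step 2: row=0, L[0]='y', prepend. Next row=LF[0]=6
  step 3: row=6, L[6]='x', prepend. Next row=LF[6]=5
  step 4: row=5, L[5]='7', prepend. Next row=LF[5]=2
  step 5: row=2, L[2]='x', prepend. Next row=LF[2]=4
  step 6: row=4, L[4]='7', prepend. Next row=LF[4]=1
  step 7: row=1, L[1]='x', prepend. Next row=LF[1]=3
  step 8: row=3, L[3]='y', prepend. Next row=LF[3]=7
  step 9: row=7, L[7]='y', prepend. Next row=LF[7]=8
Reversed output: yyx7x7xy$

Answer: yyx7x7xy$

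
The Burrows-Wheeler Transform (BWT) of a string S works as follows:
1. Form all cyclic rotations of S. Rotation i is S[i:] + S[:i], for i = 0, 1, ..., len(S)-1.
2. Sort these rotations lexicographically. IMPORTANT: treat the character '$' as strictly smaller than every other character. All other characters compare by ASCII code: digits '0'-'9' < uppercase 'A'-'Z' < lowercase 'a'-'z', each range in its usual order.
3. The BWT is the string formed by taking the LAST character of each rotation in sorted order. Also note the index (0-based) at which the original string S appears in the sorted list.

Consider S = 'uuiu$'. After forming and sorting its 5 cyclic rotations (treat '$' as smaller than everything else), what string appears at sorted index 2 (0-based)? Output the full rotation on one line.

Answer: u$uui

Derivation:
All 5 rotations (rotation i = S[i:]+S[:i]):
  rot[0] = uuiu$
  rot[1] = uiu$u
  rot[2] = iu$uu
  rot[3] = u$uui
  rot[4] = $uuiu
Sorted (with $ < everything):
  sorted[0] = $uuiu
  sorted[1] = iu$uu
  sorted[2] = u$uui
  sorted[3] = uiu$u
  sorted[4] = uuiu$
sorted[2] = u$uui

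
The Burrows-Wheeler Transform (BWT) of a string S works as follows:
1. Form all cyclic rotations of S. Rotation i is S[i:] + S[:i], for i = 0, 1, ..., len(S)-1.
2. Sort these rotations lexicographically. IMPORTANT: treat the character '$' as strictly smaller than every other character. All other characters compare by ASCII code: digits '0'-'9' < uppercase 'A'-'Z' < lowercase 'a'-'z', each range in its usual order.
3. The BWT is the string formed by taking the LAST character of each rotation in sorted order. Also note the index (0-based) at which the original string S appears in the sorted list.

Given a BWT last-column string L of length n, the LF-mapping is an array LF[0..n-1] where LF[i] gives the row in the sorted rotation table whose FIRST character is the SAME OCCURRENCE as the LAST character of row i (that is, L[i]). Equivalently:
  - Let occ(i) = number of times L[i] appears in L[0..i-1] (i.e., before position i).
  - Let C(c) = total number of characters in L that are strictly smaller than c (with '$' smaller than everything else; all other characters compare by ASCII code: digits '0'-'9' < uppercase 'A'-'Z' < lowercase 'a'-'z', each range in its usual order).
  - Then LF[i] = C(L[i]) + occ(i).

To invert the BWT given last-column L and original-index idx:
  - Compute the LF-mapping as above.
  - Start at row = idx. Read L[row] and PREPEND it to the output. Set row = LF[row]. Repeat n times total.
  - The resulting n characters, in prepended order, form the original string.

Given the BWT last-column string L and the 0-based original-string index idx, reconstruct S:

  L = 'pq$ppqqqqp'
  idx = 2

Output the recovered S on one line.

Answer: pppqqqqqp$

Derivation:
LF mapping: 1 5 0 2 3 6 7 8 9 4
Walk LF starting at row 2, prepending L[row]:
  step 1: row=2, L[2]='$', prepend. Next row=LF[2]=0
  step 2: row=0, L[0]='p', prepend. Next row=LF[0]=1
  step 3: row=1, L[1]='q', prepend. Next row=LF[1]=5
  step 4: row=5, L[5]='q', prepend. Next row=LF[5]=6
  step 5: row=6, L[6]='q', prepend. Next row=LF[6]=7
  step 6: row=7, L[7]='q', prepend. Next row=LF[7]=8
  step 7: row=8, L[8]='q', prepend. Next row=LF[8]=9
  step 8: row=9, L[9]='p', prepend. Next row=LF[9]=4
  step 9: row=4, L[4]='p', prepend. Next row=LF[4]=3
  step 10: row=3, L[3]='p', prepend. Next row=LF[3]=2
Reversed output: pppqqqqqp$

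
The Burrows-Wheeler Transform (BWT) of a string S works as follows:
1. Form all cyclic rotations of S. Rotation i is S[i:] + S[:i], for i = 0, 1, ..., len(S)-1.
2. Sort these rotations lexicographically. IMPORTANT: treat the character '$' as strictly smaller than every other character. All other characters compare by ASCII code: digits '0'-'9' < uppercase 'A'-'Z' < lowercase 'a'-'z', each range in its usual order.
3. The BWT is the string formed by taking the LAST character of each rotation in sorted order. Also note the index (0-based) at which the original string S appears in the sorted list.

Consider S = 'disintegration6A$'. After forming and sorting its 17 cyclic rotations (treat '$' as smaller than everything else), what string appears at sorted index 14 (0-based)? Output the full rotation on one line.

Answer: sintegration6A$di

Derivation:
All 17 rotations (rotation i = S[i:]+S[:i]):
  rot[0] = disintegration6A$
  rot[1] = isintegration6A$d
  rot[2] = sintegration6A$di
  rot[3] = integration6A$dis
  rot[4] = ntegration6A$disi
  rot[5] = tegration6A$disin
  rot[6] = egration6A$disint
  rot[7] = gration6A$disinte
  rot[8] = ration6A$disinteg
  rot[9] = ation6A$disintegr
  rot[10] = tion6A$disintegra
  rot[11] = ion6A$disintegrat
  rot[12] = on6A$disintegrati
  rot[13] = n6A$disintegratio
  rot[14] = 6A$disintegration
  rot[15] = A$disintegration6
  rot[16] = $disintegration6A
Sorted (with $ < everything):
  sorted[0] = $disintegration6A
  sorted[1] = 6A$disintegration
  sorted[2] = A$disintegration6
  sorted[3] = ation6A$disintegr
  sorted[4] = disintegration6A$
  sorted[5] = egration6A$disint
  sorted[6] = gration6A$disinte
  sorted[7] = integration6A$dis
  sorted[8] = ion6A$disintegrat
  sorted[9] = isintegration6A$d
  sorted[10] = n6A$disintegratio
  sorted[11] = ntegration6A$disi
  sorted[12] = on6A$disintegrati
  sorted[13] = ration6A$disinteg
  sorted[14] = sintegration6A$di
  sorted[15] = tegration6A$disin
  sorted[16] = tion6A$disintegra
sorted[14] = sintegration6A$di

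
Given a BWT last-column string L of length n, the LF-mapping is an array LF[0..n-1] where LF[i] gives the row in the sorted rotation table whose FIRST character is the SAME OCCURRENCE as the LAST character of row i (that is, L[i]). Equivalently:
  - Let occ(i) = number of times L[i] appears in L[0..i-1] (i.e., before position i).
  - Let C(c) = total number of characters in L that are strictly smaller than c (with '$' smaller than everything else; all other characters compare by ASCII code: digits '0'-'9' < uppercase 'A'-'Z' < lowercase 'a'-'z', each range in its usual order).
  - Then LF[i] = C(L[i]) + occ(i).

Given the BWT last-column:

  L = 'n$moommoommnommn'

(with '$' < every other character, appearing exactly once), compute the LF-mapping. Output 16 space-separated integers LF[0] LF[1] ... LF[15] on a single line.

Char counts: '$':1, 'm':7, 'n':3, 'o':5
C (first-col start): C('$')=0, C('m')=1, C('n')=8, C('o')=11
L[0]='n': occ=0, LF[0]=C('n')+0=8+0=8
L[1]='$': occ=0, LF[1]=C('$')+0=0+0=0
L[2]='m': occ=0, LF[2]=C('m')+0=1+0=1
L[3]='o': occ=0, LF[3]=C('o')+0=11+0=11
L[4]='o': occ=1, LF[4]=C('o')+1=11+1=12
L[5]='m': occ=1, LF[5]=C('m')+1=1+1=2
L[6]='m': occ=2, LF[6]=C('m')+2=1+2=3
L[7]='o': occ=2, LF[7]=C('o')+2=11+2=13
L[8]='o': occ=3, LF[8]=C('o')+3=11+3=14
L[9]='m': occ=3, LF[9]=C('m')+3=1+3=4
L[10]='m': occ=4, LF[10]=C('m')+4=1+4=5
L[11]='n': occ=1, LF[11]=C('n')+1=8+1=9
L[12]='o': occ=4, LF[12]=C('o')+4=11+4=15
L[13]='m': occ=5, LF[13]=C('m')+5=1+5=6
L[14]='m': occ=6, LF[14]=C('m')+6=1+6=7
L[15]='n': occ=2, LF[15]=C('n')+2=8+2=10

Answer: 8 0 1 11 12 2 3 13 14 4 5 9 15 6 7 10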